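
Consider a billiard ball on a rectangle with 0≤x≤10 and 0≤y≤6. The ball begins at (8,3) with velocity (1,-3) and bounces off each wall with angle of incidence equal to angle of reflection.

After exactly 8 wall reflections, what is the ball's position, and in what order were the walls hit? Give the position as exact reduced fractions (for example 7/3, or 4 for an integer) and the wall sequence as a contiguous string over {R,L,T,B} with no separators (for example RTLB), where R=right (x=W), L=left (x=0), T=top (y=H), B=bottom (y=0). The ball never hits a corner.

Final position: (0,3)
Wall sequence: BRTBTBTL

1. t=1 → B at (9,0); v=(1,3)
2. t=1 → R at (10,3); v=(-1,3)
3. t=1 → T at (9,6); v=(-1,-3)
4. t=2 → B at (7,0); v=(-1,3)
5. t=2 → T at (5,6); v=(-1,-3)
6. t=2 → B at (3,0); v=(-1,3)
7. t=2 → T at (1,6); v=(-1,-3)
8. t=1 → L at (0,3); v=(1,-3)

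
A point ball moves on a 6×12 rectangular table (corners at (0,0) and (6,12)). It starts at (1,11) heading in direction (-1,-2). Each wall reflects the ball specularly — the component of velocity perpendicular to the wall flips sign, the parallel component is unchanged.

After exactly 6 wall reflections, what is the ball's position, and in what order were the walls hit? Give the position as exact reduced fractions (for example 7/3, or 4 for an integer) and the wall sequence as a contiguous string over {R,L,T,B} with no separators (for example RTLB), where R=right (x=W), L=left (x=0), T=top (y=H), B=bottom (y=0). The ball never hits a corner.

1. t=1 → L at (0,9); v=(1,-2)
2. t=9/2 → B at (9/2,0); v=(1,2)
3. t=3/2 → R at (6,3); v=(-1,2)
4. t=9/2 → T at (3/2,12); v=(-1,-2)
5. t=3/2 → L at (0,9); v=(1,-2)
6. t=9/2 → B at (9/2,0); v=(1,2)

Final position: (9/2,0)
Wall sequence: LBRTLB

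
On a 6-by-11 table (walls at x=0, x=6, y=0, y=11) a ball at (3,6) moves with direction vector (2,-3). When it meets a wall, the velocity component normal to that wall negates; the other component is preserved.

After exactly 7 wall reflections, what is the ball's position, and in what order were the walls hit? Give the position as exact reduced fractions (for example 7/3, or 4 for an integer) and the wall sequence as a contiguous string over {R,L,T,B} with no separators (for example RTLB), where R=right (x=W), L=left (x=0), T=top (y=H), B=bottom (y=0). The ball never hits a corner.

Final position: (0,7/2)
Wall sequence: RBLTRBL

1. t=3/2 → R at (6,3/2); v=(-2,-3)
2. t=1/2 → B at (5,0); v=(-2,3)
3. t=5/2 → L at (0,15/2); v=(2,3)
4. t=7/6 → T at (7/3,11); v=(2,-3)
5. t=11/6 → R at (6,11/2); v=(-2,-3)
6. t=11/6 → B at (7/3,0); v=(-2,3)
7. t=7/6 → L at (0,7/2); v=(2,3)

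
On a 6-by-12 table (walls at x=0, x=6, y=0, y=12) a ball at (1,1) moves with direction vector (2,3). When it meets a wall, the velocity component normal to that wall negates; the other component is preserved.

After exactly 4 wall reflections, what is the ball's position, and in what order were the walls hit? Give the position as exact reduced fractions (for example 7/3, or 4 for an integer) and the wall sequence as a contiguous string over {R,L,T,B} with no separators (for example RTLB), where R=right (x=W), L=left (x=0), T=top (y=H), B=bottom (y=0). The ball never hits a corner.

1. t=5/2 → R at (6,17/2); v=(-2,3)
2. t=7/6 → T at (11/3,12); v=(-2,-3)
3. t=11/6 → L at (0,13/2); v=(2,-3)
4. t=13/6 → B at (13/3,0); v=(2,3)

Final position: (13/3,0)
Wall sequence: RTLB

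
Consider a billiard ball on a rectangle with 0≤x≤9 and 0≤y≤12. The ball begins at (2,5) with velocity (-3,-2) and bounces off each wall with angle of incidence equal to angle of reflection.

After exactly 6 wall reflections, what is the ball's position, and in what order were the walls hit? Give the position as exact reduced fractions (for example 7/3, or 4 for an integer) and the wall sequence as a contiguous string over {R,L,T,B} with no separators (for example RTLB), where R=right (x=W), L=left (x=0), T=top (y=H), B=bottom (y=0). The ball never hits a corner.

Final position: (9,29/3)
Wall sequence: LBRLTR

1. t=2/3 → L at (0,11/3); v=(3,-2)
2. t=11/6 → B at (11/2,0); v=(3,2)
3. t=7/6 → R at (9,7/3); v=(-3,2)
4. t=3 → L at (0,25/3); v=(3,2)
5. t=11/6 → T at (11/2,12); v=(3,-2)
6. t=7/6 → R at (9,29/3); v=(-3,-2)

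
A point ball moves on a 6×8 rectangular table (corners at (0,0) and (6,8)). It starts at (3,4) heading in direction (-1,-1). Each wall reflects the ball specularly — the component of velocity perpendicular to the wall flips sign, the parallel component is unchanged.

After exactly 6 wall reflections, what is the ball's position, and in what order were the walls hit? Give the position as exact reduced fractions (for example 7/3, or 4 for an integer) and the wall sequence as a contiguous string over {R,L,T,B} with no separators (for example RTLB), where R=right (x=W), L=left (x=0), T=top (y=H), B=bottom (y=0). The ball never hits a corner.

Final position: (5,0)
Wall sequence: LBRTLB

1. t=3 → L at (0,1); v=(1,-1)
2. t=1 → B at (1,0); v=(1,1)
3. t=5 → R at (6,5); v=(-1,1)
4. t=3 → T at (3,8); v=(-1,-1)
5. t=3 → L at (0,5); v=(1,-1)
6. t=5 → B at (5,0); v=(1,1)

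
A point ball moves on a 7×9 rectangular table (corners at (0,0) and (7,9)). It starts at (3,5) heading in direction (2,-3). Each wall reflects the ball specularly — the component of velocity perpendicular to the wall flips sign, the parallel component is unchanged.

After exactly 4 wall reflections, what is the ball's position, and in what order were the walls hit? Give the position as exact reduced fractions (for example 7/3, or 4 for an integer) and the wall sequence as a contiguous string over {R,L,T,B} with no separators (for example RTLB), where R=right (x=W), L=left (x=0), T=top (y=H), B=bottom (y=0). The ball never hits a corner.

Final position: (0,13/2)
Wall sequence: BRTL

1. t=5/3 → B at (19/3,0); v=(2,3)
2. t=1/3 → R at (7,1); v=(-2,3)
3. t=8/3 → T at (5/3,9); v=(-2,-3)
4. t=5/6 → L at (0,13/2); v=(2,-3)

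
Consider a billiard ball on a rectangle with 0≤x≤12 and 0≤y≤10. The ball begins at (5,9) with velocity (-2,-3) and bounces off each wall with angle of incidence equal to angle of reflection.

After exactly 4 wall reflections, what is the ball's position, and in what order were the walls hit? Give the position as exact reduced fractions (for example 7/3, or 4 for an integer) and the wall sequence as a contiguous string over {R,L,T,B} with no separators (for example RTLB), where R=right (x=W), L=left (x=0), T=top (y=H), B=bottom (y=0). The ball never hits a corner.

1. t=5/2 → L at (0,3/2); v=(2,-3)
2. t=1/2 → B at (1,0); v=(2,3)
3. t=10/3 → T at (23/3,10); v=(2,-3)
4. t=13/6 → R at (12,7/2); v=(-2,-3)

Final position: (12,7/2)
Wall sequence: LBTR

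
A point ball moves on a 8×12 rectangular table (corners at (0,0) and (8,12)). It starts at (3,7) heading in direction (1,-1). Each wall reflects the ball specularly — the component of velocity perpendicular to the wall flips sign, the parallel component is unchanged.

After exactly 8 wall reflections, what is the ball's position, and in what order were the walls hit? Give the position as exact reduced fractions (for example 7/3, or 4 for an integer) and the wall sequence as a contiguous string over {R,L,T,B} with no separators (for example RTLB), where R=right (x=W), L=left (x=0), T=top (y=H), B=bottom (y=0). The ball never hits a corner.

1. t=5 → R at (8,2); v=(-1,-1)
2. t=2 → B at (6,0); v=(-1,1)
3. t=6 → L at (0,6); v=(1,1)
4. t=6 → T at (6,12); v=(1,-1)
5. t=2 → R at (8,10); v=(-1,-1)
6. t=8 → L at (0,2); v=(1,-1)
7. t=2 → B at (2,0); v=(1,1)
8. t=6 → R at (8,6); v=(-1,1)

Final position: (8,6)
Wall sequence: RBLTRLBR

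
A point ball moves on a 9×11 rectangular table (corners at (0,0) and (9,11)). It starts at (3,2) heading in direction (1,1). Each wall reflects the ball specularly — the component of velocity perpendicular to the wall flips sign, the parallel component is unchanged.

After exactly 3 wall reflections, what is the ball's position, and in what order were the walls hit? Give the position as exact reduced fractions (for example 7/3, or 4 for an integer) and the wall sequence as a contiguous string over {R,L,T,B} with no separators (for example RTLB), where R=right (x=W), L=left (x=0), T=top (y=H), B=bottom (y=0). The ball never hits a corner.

Final position: (0,5)
Wall sequence: RTL

1. t=6 → R at (9,8); v=(-1,1)
2. t=3 → T at (6,11); v=(-1,-1)
3. t=6 → L at (0,5); v=(1,-1)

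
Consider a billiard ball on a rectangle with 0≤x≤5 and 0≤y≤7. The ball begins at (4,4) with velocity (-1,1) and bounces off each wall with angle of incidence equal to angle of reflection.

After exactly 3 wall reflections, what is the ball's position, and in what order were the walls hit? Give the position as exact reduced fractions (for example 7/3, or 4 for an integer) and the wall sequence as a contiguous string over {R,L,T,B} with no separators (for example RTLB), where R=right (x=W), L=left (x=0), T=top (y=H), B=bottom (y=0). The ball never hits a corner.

Final position: (5,1)
Wall sequence: TLR

1. t=3 → T at (1,7); v=(-1,-1)
2. t=1 → L at (0,6); v=(1,-1)
3. t=5 → R at (5,1); v=(-1,-1)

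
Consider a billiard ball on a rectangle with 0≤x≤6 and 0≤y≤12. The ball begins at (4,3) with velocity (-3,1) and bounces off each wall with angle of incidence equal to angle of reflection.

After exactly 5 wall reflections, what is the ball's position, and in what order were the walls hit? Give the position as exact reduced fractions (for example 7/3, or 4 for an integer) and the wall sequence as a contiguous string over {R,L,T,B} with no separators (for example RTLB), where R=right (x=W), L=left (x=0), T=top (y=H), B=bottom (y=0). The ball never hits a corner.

Final position: (1,12)
Wall sequence: LRLRT

1. t=4/3 → L at (0,13/3); v=(3,1)
2. t=2 → R at (6,19/3); v=(-3,1)
3. t=2 → L at (0,25/3); v=(3,1)
4. t=2 → R at (6,31/3); v=(-3,1)
5. t=5/3 → T at (1,12); v=(-3,-1)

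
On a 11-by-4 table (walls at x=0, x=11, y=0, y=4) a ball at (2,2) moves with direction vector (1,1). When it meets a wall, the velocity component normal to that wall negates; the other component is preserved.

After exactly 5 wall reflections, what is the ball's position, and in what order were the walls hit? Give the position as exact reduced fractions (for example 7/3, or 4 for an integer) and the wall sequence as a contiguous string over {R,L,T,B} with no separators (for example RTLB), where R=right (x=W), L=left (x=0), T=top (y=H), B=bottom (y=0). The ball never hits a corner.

1. t=2 → T at (4,4); v=(1,-1)
2. t=4 → B at (8,0); v=(1,1)
3. t=3 → R at (11,3); v=(-1,1)
4. t=1 → T at (10,4); v=(-1,-1)
5. t=4 → B at (6,0); v=(-1,1)

Final position: (6,0)
Wall sequence: TBRTB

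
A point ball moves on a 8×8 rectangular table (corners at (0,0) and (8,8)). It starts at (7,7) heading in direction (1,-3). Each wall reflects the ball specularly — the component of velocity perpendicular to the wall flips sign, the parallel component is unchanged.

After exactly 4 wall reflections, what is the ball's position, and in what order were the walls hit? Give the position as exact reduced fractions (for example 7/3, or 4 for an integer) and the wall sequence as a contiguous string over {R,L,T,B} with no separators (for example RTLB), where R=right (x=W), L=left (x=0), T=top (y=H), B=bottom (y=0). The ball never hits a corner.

1. t=1 → R at (8,4); v=(-1,-3)
2. t=4/3 → B at (20/3,0); v=(-1,3)
3. t=8/3 → T at (4,8); v=(-1,-3)
4. t=8/3 → B at (4/3,0); v=(-1,3)

Final position: (4/3,0)
Wall sequence: RBTB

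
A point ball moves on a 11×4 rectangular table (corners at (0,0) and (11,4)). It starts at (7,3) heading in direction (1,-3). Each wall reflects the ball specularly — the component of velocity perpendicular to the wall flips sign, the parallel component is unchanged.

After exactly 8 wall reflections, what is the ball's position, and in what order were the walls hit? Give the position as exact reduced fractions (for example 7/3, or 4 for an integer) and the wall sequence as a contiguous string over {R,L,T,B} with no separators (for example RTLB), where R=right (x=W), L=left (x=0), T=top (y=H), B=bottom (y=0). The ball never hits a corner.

Final position: (6,0)
Wall sequence: BTBRTBTB

1. t=1 → B at (8,0); v=(1,3)
2. t=4/3 → T at (28/3,4); v=(1,-3)
3. t=4/3 → B at (32/3,0); v=(1,3)
4. t=1/3 → R at (11,1); v=(-1,3)
5. t=1 → T at (10,4); v=(-1,-3)
6. t=4/3 → B at (26/3,0); v=(-1,3)
7. t=4/3 → T at (22/3,4); v=(-1,-3)
8. t=4/3 → B at (6,0); v=(-1,3)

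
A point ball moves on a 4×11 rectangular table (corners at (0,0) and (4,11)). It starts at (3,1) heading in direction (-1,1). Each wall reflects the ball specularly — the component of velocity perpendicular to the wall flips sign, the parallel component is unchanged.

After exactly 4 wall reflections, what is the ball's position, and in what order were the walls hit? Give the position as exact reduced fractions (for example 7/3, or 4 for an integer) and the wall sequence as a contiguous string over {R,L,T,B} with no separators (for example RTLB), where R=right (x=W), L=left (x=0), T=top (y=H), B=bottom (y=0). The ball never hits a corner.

Final position: (0,10)
Wall sequence: LRTL

1. t=3 → L at (0,4); v=(1,1)
2. t=4 → R at (4,8); v=(-1,1)
3. t=3 → T at (1,11); v=(-1,-1)
4. t=1 → L at (0,10); v=(1,-1)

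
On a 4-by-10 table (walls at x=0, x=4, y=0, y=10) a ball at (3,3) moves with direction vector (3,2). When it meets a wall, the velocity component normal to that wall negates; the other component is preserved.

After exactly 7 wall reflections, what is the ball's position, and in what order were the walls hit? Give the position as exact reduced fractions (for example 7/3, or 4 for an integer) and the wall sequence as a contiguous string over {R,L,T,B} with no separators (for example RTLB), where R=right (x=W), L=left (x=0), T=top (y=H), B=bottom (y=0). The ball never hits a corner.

1. t=1/3 → R at (4,11/3); v=(-3,2)
2. t=4/3 → L at (0,19/3); v=(3,2)
3. t=4/3 → R at (4,9); v=(-3,2)
4. t=1/2 → T at (5/2,10); v=(-3,-2)
5. t=5/6 → L at (0,25/3); v=(3,-2)
6. t=4/3 → R at (4,17/3); v=(-3,-2)
7. t=4/3 → L at (0,3); v=(3,-2)

Final position: (0,3)
Wall sequence: RLRTLRL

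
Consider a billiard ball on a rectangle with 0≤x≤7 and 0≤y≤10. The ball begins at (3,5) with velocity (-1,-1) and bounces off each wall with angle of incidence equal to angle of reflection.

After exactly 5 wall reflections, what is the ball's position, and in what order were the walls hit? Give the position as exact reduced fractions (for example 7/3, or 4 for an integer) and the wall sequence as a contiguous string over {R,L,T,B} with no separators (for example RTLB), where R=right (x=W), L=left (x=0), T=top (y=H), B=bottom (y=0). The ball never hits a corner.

Final position: (0,8)
Wall sequence: LBRTL

1. t=3 → L at (0,2); v=(1,-1)
2. t=2 → B at (2,0); v=(1,1)
3. t=5 → R at (7,5); v=(-1,1)
4. t=5 → T at (2,10); v=(-1,-1)
5. t=2 → L at (0,8); v=(1,-1)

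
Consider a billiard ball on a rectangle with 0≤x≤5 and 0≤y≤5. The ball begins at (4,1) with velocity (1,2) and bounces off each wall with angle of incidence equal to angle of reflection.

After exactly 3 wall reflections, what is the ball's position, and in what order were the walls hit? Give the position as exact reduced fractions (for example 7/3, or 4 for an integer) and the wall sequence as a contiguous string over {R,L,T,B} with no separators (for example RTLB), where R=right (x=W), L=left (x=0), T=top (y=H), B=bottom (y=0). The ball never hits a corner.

Final position: (3/2,0)
Wall sequence: RTB

1. t=1 → R at (5,3); v=(-1,2)
2. t=1 → T at (4,5); v=(-1,-2)
3. t=5/2 → B at (3/2,0); v=(-1,2)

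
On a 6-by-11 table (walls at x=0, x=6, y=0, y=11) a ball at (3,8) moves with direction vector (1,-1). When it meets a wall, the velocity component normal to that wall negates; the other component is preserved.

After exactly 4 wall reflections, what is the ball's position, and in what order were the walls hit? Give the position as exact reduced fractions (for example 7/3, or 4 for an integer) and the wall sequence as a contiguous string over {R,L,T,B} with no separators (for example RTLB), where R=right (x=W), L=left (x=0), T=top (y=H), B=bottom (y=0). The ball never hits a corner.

1. t=3 → R at (6,5); v=(-1,-1)
2. t=5 → B at (1,0); v=(-1,1)
3. t=1 → L at (0,1); v=(1,1)
4. t=6 → R at (6,7); v=(-1,1)

Final position: (6,7)
Wall sequence: RBLR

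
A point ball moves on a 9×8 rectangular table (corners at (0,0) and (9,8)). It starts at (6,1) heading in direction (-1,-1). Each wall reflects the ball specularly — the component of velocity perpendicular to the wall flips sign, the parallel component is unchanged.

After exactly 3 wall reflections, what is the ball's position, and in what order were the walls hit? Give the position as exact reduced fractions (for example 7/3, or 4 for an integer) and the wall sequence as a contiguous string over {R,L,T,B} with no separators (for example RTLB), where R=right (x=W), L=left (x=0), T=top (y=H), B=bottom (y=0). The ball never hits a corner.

1. t=1 → B at (5,0); v=(-1,1)
2. t=5 → L at (0,5); v=(1,1)
3. t=3 → T at (3,8); v=(1,-1)

Final position: (3,8)
Wall sequence: BLT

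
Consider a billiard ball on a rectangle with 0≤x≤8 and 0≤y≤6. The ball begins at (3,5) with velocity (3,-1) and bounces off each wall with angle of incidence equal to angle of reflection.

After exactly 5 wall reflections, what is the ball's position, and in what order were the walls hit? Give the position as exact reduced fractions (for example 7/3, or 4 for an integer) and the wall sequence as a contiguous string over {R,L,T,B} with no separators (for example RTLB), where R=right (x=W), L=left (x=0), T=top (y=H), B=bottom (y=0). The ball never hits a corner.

Final position: (0,14/3)
Wall sequence: RLBRL

1. t=5/3 → R at (8,10/3); v=(-3,-1)
2. t=8/3 → L at (0,2/3); v=(3,-1)
3. t=2/3 → B at (2,0); v=(3,1)
4. t=2 → R at (8,2); v=(-3,1)
5. t=8/3 → L at (0,14/3); v=(3,1)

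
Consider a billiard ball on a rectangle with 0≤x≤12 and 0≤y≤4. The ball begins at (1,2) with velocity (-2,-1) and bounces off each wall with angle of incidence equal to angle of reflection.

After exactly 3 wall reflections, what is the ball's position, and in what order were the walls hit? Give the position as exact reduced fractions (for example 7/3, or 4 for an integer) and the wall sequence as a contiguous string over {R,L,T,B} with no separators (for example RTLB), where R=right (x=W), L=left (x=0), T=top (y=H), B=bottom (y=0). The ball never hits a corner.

1. t=1/2 → L at (0,3/2); v=(2,-1)
2. t=3/2 → B at (3,0); v=(2,1)
3. t=4 → T at (11,4); v=(2,-1)

Final position: (11,4)
Wall sequence: LBT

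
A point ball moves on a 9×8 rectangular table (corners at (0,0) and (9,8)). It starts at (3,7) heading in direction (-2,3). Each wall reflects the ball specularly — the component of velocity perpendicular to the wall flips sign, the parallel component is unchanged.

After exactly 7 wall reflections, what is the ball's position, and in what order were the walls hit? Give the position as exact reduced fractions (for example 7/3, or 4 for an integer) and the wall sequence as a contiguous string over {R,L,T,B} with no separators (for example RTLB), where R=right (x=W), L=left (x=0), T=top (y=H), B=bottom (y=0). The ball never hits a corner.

Final position: (0,13/2)
Wall sequence: TLBTRBL

1. t=1/3 → T at (7/3,8); v=(-2,-3)
2. t=7/6 → L at (0,9/2); v=(2,-3)
3. t=3/2 → B at (3,0); v=(2,3)
4. t=8/3 → T at (25/3,8); v=(2,-3)
5. t=1/3 → R at (9,7); v=(-2,-3)
6. t=7/3 → B at (13/3,0); v=(-2,3)
7. t=13/6 → L at (0,13/2); v=(2,3)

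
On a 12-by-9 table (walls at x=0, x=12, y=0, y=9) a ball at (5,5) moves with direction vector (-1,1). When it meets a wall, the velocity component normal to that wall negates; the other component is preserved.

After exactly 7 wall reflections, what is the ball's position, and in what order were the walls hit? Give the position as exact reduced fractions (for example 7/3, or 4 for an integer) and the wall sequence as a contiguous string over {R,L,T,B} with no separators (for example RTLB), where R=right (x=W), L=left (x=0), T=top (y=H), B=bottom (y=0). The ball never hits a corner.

Final position: (2,0)
Wall sequence: TLBRTLB

1. t=4 → T at (1,9); v=(-1,-1)
2. t=1 → L at (0,8); v=(1,-1)
3. t=8 → B at (8,0); v=(1,1)
4. t=4 → R at (12,4); v=(-1,1)
5. t=5 → T at (7,9); v=(-1,-1)
6. t=7 → L at (0,2); v=(1,-1)
7. t=2 → B at (2,0); v=(1,1)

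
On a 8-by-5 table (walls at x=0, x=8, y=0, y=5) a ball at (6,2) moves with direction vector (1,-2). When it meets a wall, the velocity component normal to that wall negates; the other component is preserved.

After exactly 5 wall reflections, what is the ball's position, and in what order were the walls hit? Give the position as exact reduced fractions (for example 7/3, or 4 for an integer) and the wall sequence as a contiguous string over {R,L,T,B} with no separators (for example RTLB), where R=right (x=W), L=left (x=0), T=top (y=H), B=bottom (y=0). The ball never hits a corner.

1. t=1 → B at (7,0); v=(1,2)
2. t=1 → R at (8,2); v=(-1,2)
3. t=3/2 → T at (13/2,5); v=(-1,-2)
4. t=5/2 → B at (4,0); v=(-1,2)
5. t=5/2 → T at (3/2,5); v=(-1,-2)

Final position: (3/2,5)
Wall sequence: BRTBT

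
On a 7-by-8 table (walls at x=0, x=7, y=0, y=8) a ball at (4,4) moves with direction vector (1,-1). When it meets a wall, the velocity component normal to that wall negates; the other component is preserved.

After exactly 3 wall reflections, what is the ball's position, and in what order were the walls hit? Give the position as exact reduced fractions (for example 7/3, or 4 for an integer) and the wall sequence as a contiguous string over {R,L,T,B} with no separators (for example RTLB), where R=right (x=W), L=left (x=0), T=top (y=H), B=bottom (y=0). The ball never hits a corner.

1. t=3 → R at (7,1); v=(-1,-1)
2. t=1 → B at (6,0); v=(-1,1)
3. t=6 → L at (0,6); v=(1,1)

Final position: (0,6)
Wall sequence: RBL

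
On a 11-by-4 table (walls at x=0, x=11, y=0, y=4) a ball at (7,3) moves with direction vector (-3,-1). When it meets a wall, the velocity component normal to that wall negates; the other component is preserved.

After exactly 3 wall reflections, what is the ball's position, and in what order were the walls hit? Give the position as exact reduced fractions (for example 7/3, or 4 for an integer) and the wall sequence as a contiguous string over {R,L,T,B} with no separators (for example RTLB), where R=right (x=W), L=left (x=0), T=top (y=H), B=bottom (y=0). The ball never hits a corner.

Final position: (11,3)
Wall sequence: LBR

1. t=7/3 → L at (0,2/3); v=(3,-1)
2. t=2/3 → B at (2,0); v=(3,1)
3. t=3 → R at (11,3); v=(-3,1)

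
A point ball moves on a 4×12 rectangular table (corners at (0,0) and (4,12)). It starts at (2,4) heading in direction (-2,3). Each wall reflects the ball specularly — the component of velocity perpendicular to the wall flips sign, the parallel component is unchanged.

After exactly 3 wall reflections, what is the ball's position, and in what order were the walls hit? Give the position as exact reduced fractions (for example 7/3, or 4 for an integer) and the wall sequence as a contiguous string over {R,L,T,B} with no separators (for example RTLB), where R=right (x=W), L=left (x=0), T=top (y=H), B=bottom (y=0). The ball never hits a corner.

Final position: (4,11)
Wall sequence: LTR

1. t=1 → L at (0,7); v=(2,3)
2. t=5/3 → T at (10/3,12); v=(2,-3)
3. t=1/3 → R at (4,11); v=(-2,-3)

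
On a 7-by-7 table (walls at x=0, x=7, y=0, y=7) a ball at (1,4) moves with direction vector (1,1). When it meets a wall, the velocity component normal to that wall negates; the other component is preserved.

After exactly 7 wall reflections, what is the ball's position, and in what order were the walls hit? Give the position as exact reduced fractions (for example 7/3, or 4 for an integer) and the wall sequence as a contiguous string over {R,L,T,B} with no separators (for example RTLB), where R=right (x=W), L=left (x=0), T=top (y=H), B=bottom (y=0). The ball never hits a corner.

1. t=3 → T at (4,7); v=(1,-1)
2. t=3 → R at (7,4); v=(-1,-1)
3. t=4 → B at (3,0); v=(-1,1)
4. t=3 → L at (0,3); v=(1,1)
5. t=4 → T at (4,7); v=(1,-1)
6. t=3 → R at (7,4); v=(-1,-1)
7. t=4 → B at (3,0); v=(-1,1)

Final position: (3,0)
Wall sequence: TRBLTRB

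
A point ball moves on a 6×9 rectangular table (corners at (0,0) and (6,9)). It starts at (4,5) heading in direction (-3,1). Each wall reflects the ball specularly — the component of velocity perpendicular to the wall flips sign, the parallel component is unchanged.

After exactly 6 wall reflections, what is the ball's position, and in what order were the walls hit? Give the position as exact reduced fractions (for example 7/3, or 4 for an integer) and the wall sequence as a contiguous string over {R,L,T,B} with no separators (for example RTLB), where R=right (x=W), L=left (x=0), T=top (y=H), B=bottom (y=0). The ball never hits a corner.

1. t=4/3 → L at (0,19/3); v=(3,1)
2. t=2 → R at (6,25/3); v=(-3,1)
3. t=2/3 → T at (4,9); v=(-3,-1)
4. t=4/3 → L at (0,23/3); v=(3,-1)
5. t=2 → R at (6,17/3); v=(-3,-1)
6. t=2 → L at (0,11/3); v=(3,-1)

Final position: (0,11/3)
Wall sequence: LRTLRL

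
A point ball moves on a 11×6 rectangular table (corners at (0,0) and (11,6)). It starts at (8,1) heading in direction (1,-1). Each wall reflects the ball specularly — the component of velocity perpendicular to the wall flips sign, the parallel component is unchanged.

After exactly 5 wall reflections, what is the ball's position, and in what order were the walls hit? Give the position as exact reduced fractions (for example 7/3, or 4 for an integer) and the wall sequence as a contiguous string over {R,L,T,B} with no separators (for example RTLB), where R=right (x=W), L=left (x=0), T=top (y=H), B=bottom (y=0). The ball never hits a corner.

Final position: (0,1)
Wall sequence: BRTBL

1. t=1 → B at (9,0); v=(1,1)
2. t=2 → R at (11,2); v=(-1,1)
3. t=4 → T at (7,6); v=(-1,-1)
4. t=6 → B at (1,0); v=(-1,1)
5. t=1 → L at (0,1); v=(1,1)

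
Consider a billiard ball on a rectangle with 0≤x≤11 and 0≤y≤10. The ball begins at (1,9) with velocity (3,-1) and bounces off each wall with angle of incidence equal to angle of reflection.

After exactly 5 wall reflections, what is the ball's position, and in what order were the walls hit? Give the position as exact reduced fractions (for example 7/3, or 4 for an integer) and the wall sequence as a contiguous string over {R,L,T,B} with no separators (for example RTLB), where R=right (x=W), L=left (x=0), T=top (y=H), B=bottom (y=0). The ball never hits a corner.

Final position: (0,16/3)
Wall sequence: RLBRL

1. t=10/3 → R at (11,17/3); v=(-3,-1)
2. t=11/3 → L at (0,2); v=(3,-1)
3. t=2 → B at (6,0); v=(3,1)
4. t=5/3 → R at (11,5/3); v=(-3,1)
5. t=11/3 → L at (0,16/3); v=(3,1)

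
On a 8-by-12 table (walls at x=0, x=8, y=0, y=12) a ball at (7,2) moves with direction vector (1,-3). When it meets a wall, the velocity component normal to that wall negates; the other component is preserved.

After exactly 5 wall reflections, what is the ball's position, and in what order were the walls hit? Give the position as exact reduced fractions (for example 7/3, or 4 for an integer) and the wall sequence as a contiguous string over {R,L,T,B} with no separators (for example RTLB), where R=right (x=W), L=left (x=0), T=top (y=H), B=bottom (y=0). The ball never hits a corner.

1. t=2/3 → B at (23/3,0); v=(1,3)
2. t=1/3 → R at (8,1); v=(-1,3)
3. t=11/3 → T at (13/3,12); v=(-1,-3)
4. t=4 → B at (1/3,0); v=(-1,3)
5. t=1/3 → L at (0,1); v=(1,3)

Final position: (0,1)
Wall sequence: BRTBL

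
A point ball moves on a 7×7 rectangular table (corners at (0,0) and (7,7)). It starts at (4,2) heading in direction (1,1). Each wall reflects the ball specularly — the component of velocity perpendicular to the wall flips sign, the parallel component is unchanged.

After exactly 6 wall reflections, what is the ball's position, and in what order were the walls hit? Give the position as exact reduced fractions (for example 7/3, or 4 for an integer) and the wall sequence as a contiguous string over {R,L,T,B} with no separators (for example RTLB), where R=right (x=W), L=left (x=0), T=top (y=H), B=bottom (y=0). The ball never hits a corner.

1. t=3 → R at (7,5); v=(-1,1)
2. t=2 → T at (5,7); v=(-1,-1)
3. t=5 → L at (0,2); v=(1,-1)
4. t=2 → B at (2,0); v=(1,1)
5. t=5 → R at (7,5); v=(-1,1)
6. t=2 → T at (5,7); v=(-1,-1)

Final position: (5,7)
Wall sequence: RTLBRT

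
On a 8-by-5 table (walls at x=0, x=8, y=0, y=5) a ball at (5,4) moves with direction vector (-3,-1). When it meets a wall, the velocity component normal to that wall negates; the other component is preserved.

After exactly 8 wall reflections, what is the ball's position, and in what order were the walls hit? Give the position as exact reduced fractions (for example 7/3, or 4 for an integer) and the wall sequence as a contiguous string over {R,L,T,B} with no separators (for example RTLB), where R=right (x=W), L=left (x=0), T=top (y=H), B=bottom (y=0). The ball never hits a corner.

1. t=5/3 → L at (0,7/3); v=(3,-1)
2. t=7/3 → B at (7,0); v=(3,1)
3. t=1/3 → R at (8,1/3); v=(-3,1)
4. t=8/3 → L at (0,3); v=(3,1)
5. t=2 → T at (6,5); v=(3,-1)
6. t=2/3 → R at (8,13/3); v=(-3,-1)
7. t=8/3 → L at (0,5/3); v=(3,-1)
8. t=5/3 → B at (5,0); v=(3,1)

Final position: (5,0)
Wall sequence: LBRLTRLB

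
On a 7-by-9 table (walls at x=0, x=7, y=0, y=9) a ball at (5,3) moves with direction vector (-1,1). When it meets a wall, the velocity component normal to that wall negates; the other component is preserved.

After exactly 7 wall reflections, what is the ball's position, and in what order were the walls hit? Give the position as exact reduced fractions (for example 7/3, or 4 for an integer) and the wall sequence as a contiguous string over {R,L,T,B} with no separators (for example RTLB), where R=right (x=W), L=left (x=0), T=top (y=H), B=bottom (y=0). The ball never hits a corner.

Final position: (7,7)
Wall sequence: LTRBLTR

1. t=5 → L at (0,8); v=(1,1)
2. t=1 → T at (1,9); v=(1,-1)
3. t=6 → R at (7,3); v=(-1,-1)
4. t=3 → B at (4,0); v=(-1,1)
5. t=4 → L at (0,4); v=(1,1)
6. t=5 → T at (5,9); v=(1,-1)
7. t=2 → R at (7,7); v=(-1,-1)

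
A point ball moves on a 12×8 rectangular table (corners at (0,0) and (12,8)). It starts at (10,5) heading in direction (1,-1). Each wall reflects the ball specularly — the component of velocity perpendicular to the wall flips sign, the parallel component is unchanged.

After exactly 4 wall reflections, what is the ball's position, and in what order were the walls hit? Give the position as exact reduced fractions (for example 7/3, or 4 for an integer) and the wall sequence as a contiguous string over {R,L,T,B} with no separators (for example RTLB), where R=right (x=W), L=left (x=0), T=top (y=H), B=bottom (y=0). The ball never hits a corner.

Final position: (0,7)
Wall sequence: RBTL

1. t=2 → R at (12,3); v=(-1,-1)
2. t=3 → B at (9,0); v=(-1,1)
3. t=8 → T at (1,8); v=(-1,-1)
4. t=1 → L at (0,7); v=(1,-1)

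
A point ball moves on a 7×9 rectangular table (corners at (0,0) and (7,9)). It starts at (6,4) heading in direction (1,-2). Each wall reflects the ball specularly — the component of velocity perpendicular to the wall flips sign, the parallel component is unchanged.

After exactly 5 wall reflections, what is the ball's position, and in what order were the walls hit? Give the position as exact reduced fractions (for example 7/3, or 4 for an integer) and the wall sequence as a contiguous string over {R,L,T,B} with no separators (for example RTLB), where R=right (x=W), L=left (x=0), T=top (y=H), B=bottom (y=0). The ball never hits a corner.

1. t=1 → R at (7,2); v=(-1,-2)
2. t=1 → B at (6,0); v=(-1,2)
3. t=9/2 → T at (3/2,9); v=(-1,-2)
4. t=3/2 → L at (0,6); v=(1,-2)
5. t=3 → B at (3,0); v=(1,2)

Final position: (3,0)
Wall sequence: RBTLB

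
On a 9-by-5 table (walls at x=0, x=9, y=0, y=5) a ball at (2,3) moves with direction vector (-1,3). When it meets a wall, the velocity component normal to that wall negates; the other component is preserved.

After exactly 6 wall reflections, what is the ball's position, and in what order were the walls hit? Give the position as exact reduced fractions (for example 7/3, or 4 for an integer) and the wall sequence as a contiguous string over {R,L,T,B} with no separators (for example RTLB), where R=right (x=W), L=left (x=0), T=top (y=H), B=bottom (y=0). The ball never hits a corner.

1. t=2/3 → T at (4/3,5); v=(-1,-3)
2. t=4/3 → L at (0,1); v=(1,-3)
3. t=1/3 → B at (1/3,0); v=(1,3)
4. t=5/3 → T at (2,5); v=(1,-3)
5. t=5/3 → B at (11/3,0); v=(1,3)
6. t=5/3 → T at (16/3,5); v=(1,-3)

Final position: (16/3,5)
Wall sequence: TLBTBT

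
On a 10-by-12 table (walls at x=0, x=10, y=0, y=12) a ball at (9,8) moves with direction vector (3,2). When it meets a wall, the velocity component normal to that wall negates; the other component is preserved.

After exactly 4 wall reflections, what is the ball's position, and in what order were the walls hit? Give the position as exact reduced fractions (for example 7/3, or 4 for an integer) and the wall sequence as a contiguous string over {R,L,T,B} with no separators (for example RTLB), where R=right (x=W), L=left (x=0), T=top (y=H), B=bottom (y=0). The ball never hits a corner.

1. t=1/3 → R at (10,26/3); v=(-3,2)
2. t=5/3 → T at (5,12); v=(-3,-2)
3. t=5/3 → L at (0,26/3); v=(3,-2)
4. t=10/3 → R at (10,2); v=(-3,-2)

Final position: (10,2)
Wall sequence: RTLR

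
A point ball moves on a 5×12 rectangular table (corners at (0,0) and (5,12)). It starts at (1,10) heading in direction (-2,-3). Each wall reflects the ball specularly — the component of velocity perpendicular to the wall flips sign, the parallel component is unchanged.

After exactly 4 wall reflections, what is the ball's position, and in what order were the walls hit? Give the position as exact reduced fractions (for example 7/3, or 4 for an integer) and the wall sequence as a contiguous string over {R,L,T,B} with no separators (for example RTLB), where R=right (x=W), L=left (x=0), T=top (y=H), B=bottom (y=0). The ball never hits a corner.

Final position: (0,13/2)
Wall sequence: LRBL

1. t=1/2 → L at (0,17/2); v=(2,-3)
2. t=5/2 → R at (5,1); v=(-2,-3)
3. t=1/3 → B at (13/3,0); v=(-2,3)
4. t=13/6 → L at (0,13/2); v=(2,3)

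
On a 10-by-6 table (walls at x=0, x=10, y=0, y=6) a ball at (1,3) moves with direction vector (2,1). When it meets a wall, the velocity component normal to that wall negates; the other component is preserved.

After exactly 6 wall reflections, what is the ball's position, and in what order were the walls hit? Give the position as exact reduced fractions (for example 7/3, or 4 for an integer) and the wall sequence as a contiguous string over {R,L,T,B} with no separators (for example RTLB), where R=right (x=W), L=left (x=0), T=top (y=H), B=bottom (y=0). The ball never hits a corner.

1. t=3 → T at (7,6); v=(2,-1)
2. t=3/2 → R at (10,9/2); v=(-2,-1)
3. t=9/2 → B at (1,0); v=(-2,1)
4. t=1/2 → L at (0,1/2); v=(2,1)
5. t=5 → R at (10,11/2); v=(-2,1)
6. t=1/2 → T at (9,6); v=(-2,-1)

Final position: (9,6)
Wall sequence: TRBLRT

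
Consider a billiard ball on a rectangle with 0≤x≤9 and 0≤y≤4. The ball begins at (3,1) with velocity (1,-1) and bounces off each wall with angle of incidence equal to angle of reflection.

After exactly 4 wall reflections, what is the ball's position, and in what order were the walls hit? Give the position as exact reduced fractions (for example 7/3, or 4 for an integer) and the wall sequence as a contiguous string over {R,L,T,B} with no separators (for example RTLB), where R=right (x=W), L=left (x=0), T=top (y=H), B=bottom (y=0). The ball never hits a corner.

1. t=1 → B at (4,0); v=(1,1)
2. t=4 → T at (8,4); v=(1,-1)
3. t=1 → R at (9,3); v=(-1,-1)
4. t=3 → B at (6,0); v=(-1,1)

Final position: (6,0)
Wall sequence: BTRB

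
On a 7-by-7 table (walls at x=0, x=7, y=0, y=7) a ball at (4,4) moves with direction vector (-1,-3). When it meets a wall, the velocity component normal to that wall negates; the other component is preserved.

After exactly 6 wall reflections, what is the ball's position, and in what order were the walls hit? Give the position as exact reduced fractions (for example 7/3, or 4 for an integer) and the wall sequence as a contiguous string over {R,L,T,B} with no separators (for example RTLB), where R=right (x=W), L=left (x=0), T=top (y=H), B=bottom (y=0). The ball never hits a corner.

Final position: (20/3,0)
Wall sequence: BTLBTB

1. t=4/3 → B at (8/3,0); v=(-1,3)
2. t=7/3 → T at (1/3,7); v=(-1,-3)
3. t=1/3 → L at (0,6); v=(1,-3)
4. t=2 → B at (2,0); v=(1,3)
5. t=7/3 → T at (13/3,7); v=(1,-3)
6. t=7/3 → B at (20/3,0); v=(1,3)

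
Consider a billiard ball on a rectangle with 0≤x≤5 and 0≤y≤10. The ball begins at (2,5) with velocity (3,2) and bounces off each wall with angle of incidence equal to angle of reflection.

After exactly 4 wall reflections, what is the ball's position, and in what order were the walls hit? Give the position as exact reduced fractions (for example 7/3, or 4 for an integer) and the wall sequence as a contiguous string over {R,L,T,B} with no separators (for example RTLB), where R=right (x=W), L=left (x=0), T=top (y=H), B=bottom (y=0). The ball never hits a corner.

1. t=1 → R at (5,7); v=(-3,2)
2. t=3/2 → T at (1/2,10); v=(-3,-2)
3. t=1/6 → L at (0,29/3); v=(3,-2)
4. t=5/3 → R at (5,19/3); v=(-3,-2)

Final position: (5,19/3)
Wall sequence: RTLR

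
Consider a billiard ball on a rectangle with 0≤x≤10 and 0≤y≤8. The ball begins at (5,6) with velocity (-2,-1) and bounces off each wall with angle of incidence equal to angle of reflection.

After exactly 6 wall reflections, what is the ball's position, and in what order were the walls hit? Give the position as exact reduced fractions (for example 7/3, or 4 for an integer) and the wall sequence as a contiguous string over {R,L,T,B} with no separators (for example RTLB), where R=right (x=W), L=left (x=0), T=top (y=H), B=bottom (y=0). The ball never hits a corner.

Final position: (10,9/2)
Wall sequence: LBRLTR

1. t=5/2 → L at (0,7/2); v=(2,-1)
2. t=7/2 → B at (7,0); v=(2,1)
3. t=3/2 → R at (10,3/2); v=(-2,1)
4. t=5 → L at (0,13/2); v=(2,1)
5. t=3/2 → T at (3,8); v=(2,-1)
6. t=7/2 → R at (10,9/2); v=(-2,-1)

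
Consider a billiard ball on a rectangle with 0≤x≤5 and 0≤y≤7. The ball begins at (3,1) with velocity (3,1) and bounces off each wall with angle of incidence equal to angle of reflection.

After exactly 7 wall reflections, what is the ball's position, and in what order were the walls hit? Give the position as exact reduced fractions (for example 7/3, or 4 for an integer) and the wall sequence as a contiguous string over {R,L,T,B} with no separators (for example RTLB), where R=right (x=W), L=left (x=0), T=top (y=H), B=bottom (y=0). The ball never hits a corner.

Final position: (0,4)
Wall sequence: RLRLTRL

1. t=2/3 → R at (5,5/3); v=(-3,1)
2. t=5/3 → L at (0,10/3); v=(3,1)
3. t=5/3 → R at (5,5); v=(-3,1)
4. t=5/3 → L at (0,20/3); v=(3,1)
5. t=1/3 → T at (1,7); v=(3,-1)
6. t=4/3 → R at (5,17/3); v=(-3,-1)
7. t=5/3 → L at (0,4); v=(3,-1)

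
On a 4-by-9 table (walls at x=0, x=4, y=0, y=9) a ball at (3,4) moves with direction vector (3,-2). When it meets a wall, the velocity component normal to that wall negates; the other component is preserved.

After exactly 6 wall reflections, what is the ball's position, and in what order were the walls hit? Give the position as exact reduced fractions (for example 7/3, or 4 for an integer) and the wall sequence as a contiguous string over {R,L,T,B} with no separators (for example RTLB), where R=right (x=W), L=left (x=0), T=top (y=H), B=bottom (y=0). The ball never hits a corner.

Final position: (4,22/3)
Wall sequence: RLBRLR

1. t=1/3 → R at (4,10/3); v=(-3,-2)
2. t=4/3 → L at (0,2/3); v=(3,-2)
3. t=1/3 → B at (1,0); v=(3,2)
4. t=1 → R at (4,2); v=(-3,2)
5. t=4/3 → L at (0,14/3); v=(3,2)
6. t=4/3 → R at (4,22/3); v=(-3,2)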